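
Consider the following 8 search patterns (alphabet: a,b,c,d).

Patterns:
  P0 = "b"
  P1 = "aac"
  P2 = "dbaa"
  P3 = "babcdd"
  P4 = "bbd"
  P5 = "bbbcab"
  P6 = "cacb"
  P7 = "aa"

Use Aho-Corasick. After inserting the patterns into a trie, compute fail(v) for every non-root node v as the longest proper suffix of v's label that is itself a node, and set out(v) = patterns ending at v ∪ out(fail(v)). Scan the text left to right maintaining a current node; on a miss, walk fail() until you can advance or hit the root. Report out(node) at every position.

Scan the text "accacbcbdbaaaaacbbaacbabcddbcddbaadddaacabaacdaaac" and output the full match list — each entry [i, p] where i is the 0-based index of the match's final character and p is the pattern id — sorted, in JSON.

Construct AC machine:
Trie (insert patterns):
  0='ε' goto a→2 b→1 c→20 d→5
  1='b' goto a→9 b→14  ←P0
  2='a' goto a→3
  3='aa' goto c→4  ←P7
  4='aac' goto ·  ←P1
  5='d' goto b→6
  6='db' goto a→7
  7='dba' goto a→8
  8='dbaa' goto ·  ←P2
  9='ba' goto b→10
  10='bab' goto c→11
  11='babc' goto d→12
  12='babcd' goto d→13
  13='babcdd' goto ·  ←P3
  14='bb' goto b→16 d→15
  15='bbd' goto ·  ←P4
  16='bbb' goto c→17
  17='bbbc' goto a→18
  18='bbbca' goto b→19
  19='bbbcab' goto ·  ←P5
  20='c' goto a→21
  21='ca' goto c→22
  22='cac' goto b→23
  23='cacb' goto ·  ←P6

Failure links (BFS by depth):
  n1('b'): parent n0 fail=0; on 'b' 0 → fail=0;  out {0}∪∅={0}
  n2('a'): parent n0 fail=0; on 'a' 0 → fail=0;  out ∅∪∅=∅
  n5('d'): parent n0 fail=0; on 'd' 0 → fail=0;  out ∅∪∅=∅
  n20('c'): parent n0 fail=0; on 'c' 0 → fail=0;  out ∅∪∅=∅
  n3('aa'): parent n2 fail=0; on 'a' 0 → fail=2;  out {7}∪∅={7}
  n6('db'): parent n5 fail=0; on 'b' 0 → fail=1;  out ∅∪{0}={0}
  n9('ba'): parent n1 fail=0; on 'a' 0 → fail=2;  out ∅∪∅=∅
  n14('bb'): parent n1 fail=0; on 'b' 0 → fail=1;  out ∅∪{0}={0}
  n21('ca'): parent n20 fail=0; on 'a' 0 → fail=2;  out ∅∪∅=∅
  n4('aac'): parent n3 fail=2; on 'c' 2→0 → fail=20;  out {1}∪∅={1}
  n7('dba'): parent n6 fail=1; on 'a' 1 → fail=9;  out ∅∪∅=∅
  n10('bab'): parent n9 fail=2; on 'b' 2→0 → fail=1;  out ∅∪{0}={0}
  n15('bbd'): parent n14 fail=1; on 'd' 1→0 → fail=5;  out {4}∪∅={4}
  n16('bbb'): parent n14 fail=1; on 'b' 1 → fail=14;  out ∅∪{0}={0}
  n22('cac'): parent n21 fail=2; on 'c' 2→0 → fail=20;  out ∅∪∅=∅
  n8('dbaa'): parent n7 fail=9; on 'a' 9→2 → fail=3;  out {2}∪{7}={2,7}
  n11('babc'): parent n10 fail=1; on 'c' 1→0 → fail=20;  out ∅∪∅=∅
  n17('bbbc'): parent n16 fail=14; on 'c' 14→1→0 → fail=20;  out ∅∪∅=∅
  n23('cacb'): parent n22 fail=20; on 'b' 20→0 → fail=1;  out {6}∪{0}={0,6}
  n12('babcd'): parent n11 fail=20; on 'd' 20→0 → fail=5;  out ∅∪∅=∅
  n18('bbbca'): parent n17 fail=20; on 'a' 20 → fail=21;  out ∅∪∅=∅
  n13('babcdd'): parent n12 fail=5; on 'd' 5→0 → fail=5;  out {3}∪∅={3}
  n19('bbbcab'): parent n18 fail=21; on 'b' 21→2→0 → fail=1;  out {5}∪{0}={0,5}

Scan:
[0] read 'a'  n0⇒n2
[1] read 'c'  n2⇒n20 ·f
[2] read 'c'  n20⇒n20 ·f
[3] read 'a'  n20⇒n21
[4] read 'c'  n21⇒n22
[5] read 'b'  n22⇒n23  emit P0@[5:5],P6@[2:5]
[6] read 'c'  n23⇒n20 ·f
[7] read 'b'  n20⇒n1 ·f  emit P0@[7:7]
[8] read 'd'  n1⇒n5 ·f
[9] read 'b'  n5⇒n6  emit P0@[9:9]
[10] read 'a'  n6⇒n7
[11] read 'a'  n7⇒n8  emit P2@[8:11],P7@[10:11]
[12] read 'a'  n8⇒n3 ·f  emit P7@[11:12]
[13] read 'a'  n3⇒n3 ·f  emit P7@[12:13]
[14] read 'a'  n3⇒n3 ·f  emit P7@[13:14]
[15] read 'c'  n3⇒n4  emit P1@[13:15]
[16] read 'b'  n4⇒n1 ·f  emit P0@[16:16]
[17] read 'b'  n1⇒n14  emit P0@[17:17]
[18] read 'a'  n14⇒n9 ·f
[19] read 'a'  n9⇒n3 ·f  emit P7@[18:19]
[20] read 'c'  n3⇒n4  emit P1@[18:20]
[21] read 'b'  n4⇒n1 ·f  emit P0@[21:21]
[22] read 'a'  n1⇒n9
[23] read 'b'  n9⇒n10  emit P0@[23:23]
[24] read 'c'  n10⇒n11
[25] read 'd'  n11⇒n12
[26] read 'd'  n12⇒n13  emit P3@[21:26]
[27] read 'b'  n13⇒n6 ·f  emit P0@[27:27]
[28] read 'c'  n6⇒n20 ·f
[29] read 'd'  n20⇒n5 ·f
[30] read 'd'  n5⇒n5 ·f
[31] read 'b'  n5⇒n6  emit P0@[31:31]
[32] read 'a'  n6⇒n7
[33] read 'a'  n7⇒n8  emit P2@[30:33],P7@[32:33]
[34] read 'd'  n8⇒n5 ·f
[35] read 'd'  n5⇒n5 ·f
[36] read 'd'  n5⇒n5 ·f
[37] read 'a'  n5⇒n2 ·f
[38] read 'a'  n2⇒n3  emit P7@[37:38]
[39] read 'c'  n3⇒n4  emit P1@[37:39]
[40] read 'a'  n4⇒n21 ·f
[41] read 'b'  n21⇒n1 ·f  emit P0@[41:41]
[42] read 'a'  n1⇒n9
[43] read 'a'  n9⇒n3 ·f  emit P7@[42:43]
[44] read 'c'  n3⇒n4  emit P1@[42:44]
[45] read 'd'  n4⇒n5 ·f
[46] read 'a'  n5⇒n2 ·f
[47] read 'a'  n2⇒n3  emit P7@[46:47]
[48] read 'a'  n3⇒n3 ·f  emit P7@[47:48]
[49] read 'c'  n3⇒n4  emit P1@[47:49]

Result: [[5,0],[5,6],[7,0],[9,0],[11,2],[11,7],[12,7],[13,7],[14,7],[15,1],[16,0],[17,0],[19,7],[20,1],[21,0],[23,0],[26,3],[27,0],[31,0],[33,2],[33,7],[38,7],[39,1],[41,0],[43,7],[44,1],[47,7],[48,7],[49,1]]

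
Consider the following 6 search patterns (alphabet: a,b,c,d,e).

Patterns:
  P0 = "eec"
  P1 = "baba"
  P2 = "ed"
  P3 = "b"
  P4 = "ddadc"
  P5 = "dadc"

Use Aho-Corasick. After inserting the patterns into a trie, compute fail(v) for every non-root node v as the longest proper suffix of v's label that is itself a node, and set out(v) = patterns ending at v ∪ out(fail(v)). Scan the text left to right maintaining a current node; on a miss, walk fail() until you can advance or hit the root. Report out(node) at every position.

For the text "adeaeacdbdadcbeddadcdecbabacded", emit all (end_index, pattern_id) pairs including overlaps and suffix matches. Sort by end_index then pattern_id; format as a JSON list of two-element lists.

Build automaton:
Trie (insert patterns):
  0='ε' goto b→4 d→9 e→1
  1='e' goto d→8 e→2
  2='ee' goto c→3
  3='eec' goto ·  ←P0
  4='b' goto a→5  ←P3
  5='ba' goto b→6
  6='bab' goto a→7
  7='baba' goto ·  ←P1
  8='ed' goto ·  ←P2
  9='d' goto a→14 d→10
  10='dd' goto a→11
  11='dda' goto d→12
  12='ddad' goto c→13
  13='ddadc' goto ·  ←P4
  14='da' goto d→15
  15='dad' goto c→16
  16='dadc' goto ·  ←P5

BFS fail/out derivation:
  fail(1) 'e': from fail(0)=0 chase 'e': 0 ⇒ 0;  out=∅∪out(0)=∅
  fail(4) 'b': from fail(0)=0 chase 'b': 0 ⇒ 0;  out={3}∪out(0)={3}
  fail(9) 'd': from fail(0)=0 chase 'd': 0 ⇒ 0;  out=∅∪out(0)=∅
  fail(2) 'ee': from fail(1)=0 chase 'e': 0 ⇒ 1;  out=∅∪out(1)=∅
  fail(5) 'ba': from fail(4)=0 chase 'a': 0 ⇒ 0;  out=∅∪out(0)=∅
  fail(8) 'ed': from fail(1)=0 chase 'd': 0 ⇒ 9;  out={2}∪out(9)={2}
  fail(10) 'dd': from fail(9)=0 chase 'd': 0 ⇒ 9;  out=∅∪out(9)=∅
  fail(14) 'da': from fail(9)=0 chase 'a': 0 ⇒ 0;  out=∅∪out(0)=∅
  fail(3) 'eec': from fail(2)=1 chase 'c': 1→0 ⇒ 0;  out={0}∪out(0)={0}
  fail(6) 'bab': from fail(5)=0 chase 'b': 0 ⇒ 4;  out=∅∪out(4)={3}
  fail(11) 'dda': from fail(10)=9 chase 'a': 9 ⇒ 14;  out=∅∪out(14)=∅
  fail(15) 'dad': from fail(14)=0 chase 'd': 0 ⇒ 9;  out=∅∪out(9)=∅
  fail(7) 'baba': from fail(6)=4 chase 'a': 4 ⇒ 5;  out={1}∪out(5)={1}
  fail(12) 'ddad': from fail(11)=14 chase 'd': 14 ⇒ 15;  out=∅∪out(15)=∅
  fail(16) 'dadc': from fail(15)=9 chase 'c': 9→0 ⇒ 0;  out={5}∪out(0)={5}
  fail(13) 'ddadc': from fail(12)=15 chase 'c': 15 ⇒ 16;  out={4}∪out(16)={4,5}

Scan:
[0] read 'a'  n0⇒n0
[1] read 'd'  n0⇒n9
[2] read 'e'  n9⇒n1 (via fail)
[3] read 'a'  n1⇒n0 (via fail)
[4] read 'e'  n0⇒n1
[5] read 'a'  n1⇒n0 (via fail)
[6] read 'c'  n0⇒n0
[7] read 'd'  n0⇒n9
[8] read 'b'  n9⇒n4 (via fail)  ** P3@[8:8]
[9] read 'd'  n4⇒n9 (via fail)
[10] read 'a'  n9⇒n14
[11] read 'd'  n14⇒n15
[12] read 'c'  n15⇒n16  ** P5@[9:12]
[13] read 'b'  n16⇒n4 (via fail)  ** P3@[13:13]
[14] read 'e'  n4⇒n1 (via fail)
[15] read 'd'  n1⇒n8  ** P2@[14:15]
[16] read 'd'  n8⇒n10 (via fail)
[17] read 'a'  n10⇒n11
[18] read 'd'  n11⇒n12
[19] read 'c'  n12⇒n13  ** P4@[15:19],P5@[16:19]
[20] read 'd'  n13⇒n9 (via fail)
[21] read 'e'  n9⇒n1 (via fail)
[22] read 'c'  n1⇒n0 (via fail)
[23] read 'b'  n0⇒n4  ** P3@[23:23]
[24] read 'a'  n4⇒n5
[25] read 'b'  n5⇒n6  ** P3@[25:25]
[26] read 'a'  n6⇒n7  ** P1@[23:26]
[27] read 'c'  n7⇒n0 (via fail)
[28] read 'd'  n0⇒n9
[29] read 'e'  n9⇒n1 (via fail)
[30] read 'd'  n1⇒n8  ** P2@[29:30]

Matches: [[8,3],[12,5],[13,3],[15,2],[19,4],[19,5],[23,3],[25,3],[26,1],[30,2]]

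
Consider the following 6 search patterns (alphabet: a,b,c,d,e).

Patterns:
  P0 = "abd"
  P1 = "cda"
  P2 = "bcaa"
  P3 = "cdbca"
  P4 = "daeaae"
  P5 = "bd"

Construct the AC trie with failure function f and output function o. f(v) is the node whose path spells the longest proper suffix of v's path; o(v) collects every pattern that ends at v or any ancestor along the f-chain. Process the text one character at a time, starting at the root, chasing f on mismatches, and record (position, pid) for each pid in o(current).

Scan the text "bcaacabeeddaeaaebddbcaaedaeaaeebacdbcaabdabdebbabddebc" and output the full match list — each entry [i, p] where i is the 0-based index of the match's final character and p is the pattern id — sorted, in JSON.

Build:
Trie (insert patterns):
  n0 'ε': a→1 b→7 c→4 d→14
  n1 'a': b→2
  n2 'ab': d→3
  n3 'abd': ·  ←P0
  n4 'c': d→5
  n5 'cd': a→6 b→11
  n6 'cda': ·  ←P1
  n7 'b': c→8 d→20
  n8 'bc': a→9
  n9 'bca': a→10
  n10 'bcaa': ·  ←P2
  n11 'cdb': c→12
  n12 'cdbc': a→13
  n13 'cdbca': ·  ←P3
  n14 'd': a→15
  n15 'da': e→16
  n16 'dae': a→17
  n17 'daea': a→18
  n18 'daeaa': e→19
  n19 'daeaae': ·  ←P4
  n20 'bd': ·  ←P5

Failure links (BFS by depth):
  fail(1) 'a': from fail(0)=0 chase 'a': 0 ⇒ 0;  out=∅∪out(0)=∅
  fail(4) 'c': from fail(0)=0 chase 'c': 0 ⇒ 0;  out=∅∪out(0)=∅
  fail(7) 'b': from fail(0)=0 chase 'b': 0 ⇒ 0;  out=∅∪out(0)=∅
  fail(14) 'd': from fail(0)=0 chase 'd': 0 ⇒ 0;  out=∅∪out(0)=∅
  fail(2) 'ab': from fail(1)=0 chase 'b': 0 ⇒ 7;  out=∅∪out(7)=∅
  fail(5) 'cd': from fail(4)=0 chase 'd': 0 ⇒ 14;  out=∅∪out(14)=∅
  fail(8) 'bc': from fail(7)=0 chase 'c': 0 ⇒ 4;  out=∅∪out(4)=∅
  fail(15) 'da': from fail(14)=0 chase 'a': 0 ⇒ 1;  out=∅∪out(1)=∅
  fail(20) 'bd': from fail(7)=0 chase 'd': 0 ⇒ 14;  out={5}∪out(14)={5}
  fail(3) 'abd': from fail(2)=7 chase 'd': 7 ⇒ 20;  out={0}∪out(20)={0,5}
  fail(6) 'cda': from fail(5)=14 chase 'a': 14 ⇒ 15;  out={1}∪out(15)={1}
  fail(9) 'bca': from fail(8)=4 chase 'a': 4→0 ⇒ 1;  out=∅∪out(1)=∅
  fail(11) 'cdb': from fail(5)=14 chase 'b': 14→0 ⇒ 7;  out=∅∪out(7)=∅
  fail(16) 'dae': from fail(15)=1 chase 'e': 1→0 ⇒ 0;  out=∅∪out(0)=∅
  fail(10) 'bcaa': from fail(9)=1 chase 'a': 1→0 ⇒ 1;  out={2}∪out(1)={2}
  fail(12) 'cdbc': from fail(11)=7 chase 'c': 7 ⇒ 8;  out=∅∪out(8)=∅
  fail(17) 'daea': from fail(16)=0 chase 'a': 0 ⇒ 1;  out=∅∪out(1)=∅
  fail(13) 'cdbca': from fail(12)=8 chase 'a': 8 ⇒ 9;  out={3}∪out(9)={3}
  fail(18) 'daeaa': from fail(17)=1 chase 'a': 1→0 ⇒ 1;  out=∅∪out(1)=∅
  fail(19) 'daeaae': from fail(18)=1 chase 'e': 1→0 ⇒ 0;  out={4}∪out(0)={4}

Scan:
[0] read 'b'  n0⇒n7
[1] read 'c'  n7⇒n8
[2] read 'a'  n8⇒n9
[3] read 'a'  n9⇒n10  → match P2@[0:3]
[4] read 'c'  n10⇒n4 (fail-walked)
[5] read 'a'  n4⇒n1 (fail-walked)
[6] read 'b'  n1⇒n2
[7] read 'e'  n2⇒n0 (fail-walked)
[8] read 'e'  n0⇒n0
[9] read 'd'  n0⇒n14
[10] read 'd'  n14⇒n14 (fail-walked)
[11] read 'a'  n14⇒n15
[12] read 'e'  n15⇒n16
[13] read 'a'  n16⇒n17
[14] read 'a'  n17⇒n18
[15] read 'e'  n18⇒n19  → match P4@[10:15]
[16] read 'b'  n19⇒n7 (fail-walked)
[17] read 'd'  n7⇒n20  → match P5@[16:17]
[18] read 'd'  n20⇒n14 (fail-walked)
[19] read 'b'  n14⇒n7 (fail-walked)
[20] read 'c'  n7⇒n8
[21] read 'a'  n8⇒n9
[22] read 'a'  n9⇒n10  → match P2@[19:22]
[23] read 'e'  n10⇒n0 (fail-walked)
[24] read 'd'  n0⇒n14
[25] read 'a'  n14⇒n15
[26] read 'e'  n15⇒n16
[27] read 'a'  n16⇒n17
[28] read 'a'  n17⇒n18
[29] read 'e'  n18⇒n19  → match P4@[24:29]
[30] read 'e'  n19⇒n0 (fail-walked)
[31] read 'b'  n0⇒n7
[32] read 'a'  n7⇒n1 (fail-walked)
[33] read 'c'  n1⇒n4 (fail-walked)
[34] read 'd'  n4⇒n5
[35] read 'b'  n5⇒n11
[36] read 'c'  n11⇒n12
[37] read 'a'  n12⇒n13  → match P3@[33:37]
[38] read 'a'  n13⇒n10 (fail-walked)  → match P2@[35:38]
[39] read 'b'  n10⇒n2 (fail-walked)
[40] read 'd'  n2⇒n3  → match P0@[38:40],P5@[39:40]
[41] read 'a'  n3⇒n15 (fail-walked)
[42] read 'b'  n15⇒n2 (fail-walked)
[43] read 'd'  n2⇒n3  → match P0@[41:43],P5@[42:43]
[44] read 'e'  n3⇒n0 (fail-walked)
[45] read 'b'  n0⇒n7
[46] read 'b'  n7⇒n7 (fail-walked)
[47] read 'a'  n7⇒n1 (fail-walked)
[48] read 'b'  n1⇒n2
[49] read 'd'  n2⇒n3  → match P0@[47:49],P5@[48:49]
[50] read 'd'  n3⇒n14 (fail-walked)
[51] read 'e'  n14⇒n0 (fail-walked)
[52] read 'b'  n0⇒n7
[53] read 'c'  n7⇒n8

Result: [[3,2],[15,4],[17,5],[22,2],[29,4],[37,3],[38,2],[40,0],[40,5],[43,0],[43,5],[49,0],[49,5]]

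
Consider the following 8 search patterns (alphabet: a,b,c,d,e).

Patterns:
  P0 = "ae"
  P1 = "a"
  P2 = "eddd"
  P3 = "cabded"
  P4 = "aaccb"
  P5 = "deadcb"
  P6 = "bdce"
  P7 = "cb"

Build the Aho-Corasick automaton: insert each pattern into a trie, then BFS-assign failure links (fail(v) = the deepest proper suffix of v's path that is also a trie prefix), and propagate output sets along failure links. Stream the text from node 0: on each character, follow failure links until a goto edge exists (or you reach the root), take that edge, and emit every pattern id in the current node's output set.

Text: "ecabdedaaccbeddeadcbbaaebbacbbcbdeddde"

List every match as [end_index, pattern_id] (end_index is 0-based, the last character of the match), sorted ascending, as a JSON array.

Build automaton:
Trie nodes:
  0='ε' goto a→1 b→23 c→7 d→17 e→3
  1='a' goto a→13 e→2  [P1 ends]
  2='ae' goto ·  [P0 ends]
  3='e' goto d→4
  4='ed' goto d→5
  5='edd' goto d→6
  6='eddd' goto ·  [P2 ends]
  7='c' goto a→8 b→27
  8='ca' goto b→9
  9='cab' goto d→10
  10='cabd' goto e→11
  11='cabde' goto d→12
  12='cabded' goto ·  [P3 ends]
  13='aa' goto c→14
  14='aac' goto c→15
  15='aacc' goto b→16
  16='aaccb' goto ·  [P4 ends]
  17='d' goto e→18
  18='de' goto a→19
  19='dea' goto d→20
  20='dead' goto c→21
  21='deadc' goto b→22
  22='deadcb' goto ·  [P5 ends]
  23='b' goto d→24
  24='bd' goto c→25
  25='bdc' goto e→26
  26='bdce' goto ·  [P6 ends]
  27='cb' goto ·  [P7 ends]

Failure links (BFS by depth):
  n1('a'): parent n0 fail=0; on 'a' 0 → fail=0;  out {1}∪∅={1}
  n3('e'): parent n0 fail=0; on 'e' 0 → fail=0;  out ∅∪∅=∅
  n7('c'): parent n0 fail=0; on 'c' 0 → fail=0;  out ∅∪∅=∅
  n17('d'): parent n0 fail=0; on 'd' 0 → fail=0;  out ∅∪∅=∅
  n23('b'): parent n0 fail=0; on 'b' 0 → fail=0;  out ∅∪∅=∅
  n2('ae'): parent n1 fail=0; on 'e' 0 → fail=3;  out {0}∪∅={0}
  n4('ed'): parent n3 fail=0; on 'd' 0 → fail=17;  out ∅∪∅=∅
  n8('ca'): parent n7 fail=0; on 'a' 0 → fail=1;  out ∅∪{1}={1}
  n13('aa'): parent n1 fail=0; on 'a' 0 → fail=1;  out ∅∪{1}={1}
  n18('de'): parent n17 fail=0; on 'e' 0 → fail=3;  out ∅∪∅=∅
  n24('bd'): parent n23 fail=0; on 'd' 0 → fail=17;  out ∅∪∅=∅
  n27('cb'): parent n7 fail=0; on 'b' 0 → fail=23;  out {7}∪∅={7}
  n5('edd'): parent n4 fail=17; on 'd' 17→0 → fail=17;  out ∅∪∅=∅
  n9('cab'): parent n8 fail=1; on 'b' 1→0 → fail=23;  out ∅∪∅=∅
  n14('aac'): parent n13 fail=1; on 'c' 1→0 → fail=7;  out ∅∪∅=∅
  n19('dea'): parent n18 fail=3; on 'a' 3→0 → fail=1;  out ∅∪{1}={1}
  n25('bdc'): parent n24 fail=17; on 'c' 17→0 → fail=7;  out ∅∪∅=∅
  n6('eddd'): parent n5 fail=17; on 'd' 17→0 → fail=17;  out {2}∪∅={2}
  n10('cabd'): parent n9 fail=23; on 'd' 23 → fail=24;  out ∅∪∅=∅
  n15('aacc'): parent n14 fail=7; on 'c' 7→0 → fail=7;  out ∅∪∅=∅
  n20('dead'): parent n19 fail=1; on 'd' 1→0 → fail=17;  out ∅∪∅=∅
  n26('bdce'): parent n25 fail=7; on 'e' 7→0 → fail=3;  out {6}∪∅={6}
  n11('cabde'): parent n10 fail=24; on 'e' 24→17 → fail=18;  out ∅∪∅=∅
  n16('aaccb'): parent n15 fail=7; on 'b' 7 → fail=27;  out {4}∪{7}={4,7}
  n21('deadc'): parent n20 fail=17; on 'c' 17→0 → fail=7;  out ∅∪∅=∅
  n12('cabded'): parent n11 fail=18; on 'd' 18→3 → fail=4;  out {3}∪∅={3}
  n22('deadcb'): parent n21 fail=7; on 'b' 7 → fail=27;  out {5}∪{7}={5,7}

Scan:
i=0 'e': node 0→3
i=1 'c': node 3→7 ·f
i=2 'a': node 7→8  ** P1@[2:2]
i=3 'b': node 8→9
i=4 'd': node 9→10
i=5 'e': node 10→11
i=6 'd': node 11→12  ** P3@[1:6]
i=7 'a': node 12→1 ·f  ** P1@[7:7]
i=8 'a': node 1→13  ** P1@[8:8]
i=9 'c': node 13→14
i=10 'c': node 14→15
i=11 'b': node 15→16  ** P4@[7:11],P7@[10:11]
i=12 'e': node 16→3 ·f
i=13 'd': node 3→4
i=14 'd': node 4→5
i=15 'e': node 5→18 ·f
i=16 'a': node 18→19  ** P1@[16:16]
i=17 'd': node 19→20
i=18 'c': node 20→21
i=19 'b': node 21→22  ** P5@[14:19],P7@[18:19]
i=20 'b': node 22→23 ·f
i=21 'a': node 23→1 ·f  ** P1@[21:21]
i=22 'a': node 1→13  ** P1@[22:22]
i=23 'e': node 13→2 ·f  ** P0@[22:23]
i=24 'b': node 2→23 ·f
i=25 'b': node 23→23 ·f
i=26 'a': node 23→1 ·f  ** P1@[26:26]
i=27 'c': node 1→7 ·f
i=28 'b': node 7→27  ** P7@[27:28]
i=29 'b': node 27→23 ·f
i=30 'c': node 23→7 ·f
i=31 'b': node 7→27  ** P7@[30:31]
i=32 'd': node 27→24 ·f
i=33 'e': node 24→18 ·f
i=34 'd': node 18→4 ·f
i=35 'd': node 4→5
i=36 'd': node 5→6  ** P2@[33:36]
i=37 'e': node 6→18 ·f

Matches: [[2,1],[6,3],[7,1],[8,1],[11,4],[11,7],[16,1],[19,5],[19,7],[21,1],[22,1],[23,0],[26,1],[28,7],[31,7],[36,2]]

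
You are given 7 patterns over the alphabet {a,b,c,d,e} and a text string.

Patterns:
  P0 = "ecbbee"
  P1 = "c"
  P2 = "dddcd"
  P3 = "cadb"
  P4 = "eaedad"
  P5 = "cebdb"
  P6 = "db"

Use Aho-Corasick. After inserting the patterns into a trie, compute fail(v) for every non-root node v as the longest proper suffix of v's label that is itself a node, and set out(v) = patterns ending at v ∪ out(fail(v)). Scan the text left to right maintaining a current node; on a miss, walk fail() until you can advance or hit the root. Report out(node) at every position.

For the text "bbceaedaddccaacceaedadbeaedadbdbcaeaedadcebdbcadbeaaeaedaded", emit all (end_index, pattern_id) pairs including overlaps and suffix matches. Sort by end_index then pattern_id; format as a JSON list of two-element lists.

Build automaton:
Trie nodes:
  0='ε' goto c→7 d→8 e→1
  1='e' goto a→16 c→2
  2='ec' goto b→3
  3='ecb' goto b→4
  4='ecbb' goto e→5
  5='ecbbe' goto e→6
  6='ecbbee' goto ·  [P0 ends]
  7='c' goto a→13 e→21  [P1 ends]
  8='d' goto b→25 d→9
  9='dd' goto d→10
  10='ddd' goto c→11
  11='dddc' goto d→12
  12='dddcd' goto ·  [P2 ends]
  13='ca' goto d→14
  14='cad' goto b→15
  15='cadb' goto ·  [P3 ends]
  16='ea' goto e→17
  17='eae' goto d→18
  18='eaed' goto a→19
  19='eaeda' goto d→20
  20='eaedad' goto ·  [P4 ends]
  21='ce' goto b→22
  22='ceb' goto d→23
  23='cebd' goto b→24
  24='cebdb' goto ·  [P5 ends]
  25='db' goto ·  [P6 ends]

Failure links (BFS by depth):
  n1('e'): parent n0 fail=0; on 'e' 0 → fail=0;  out ∅∪∅=∅
  n7('c'): parent n0 fail=0; on 'c' 0 → fail=0;  out {1}∪∅={1}
  n8('d'): parent n0 fail=0; on 'd' 0 → fail=0;  out ∅∪∅=∅
  n2('ec'): parent n1 fail=0; on 'c' 0 → fail=7;  out ∅∪{1}={1}
  n9('dd'): parent n8 fail=0; on 'd' 0 → fail=8;  out ∅∪∅=∅
  n13('ca'): parent n7 fail=0; on 'a' 0 → fail=0;  out ∅∪∅=∅
  n16('ea'): parent n1 fail=0; on 'a' 0 → fail=0;  out ∅∪∅=∅
  n21('ce'): parent n7 fail=0; on 'e' 0 → fail=1;  out ∅∪∅=∅
  n25('db'): parent n8 fail=0; on 'b' 0 → fail=0;  out {6}∪∅={6}
  n3('ecb'): parent n2 fail=7; on 'b' 7→0 → fail=0;  out ∅∪∅=∅
  n10('ddd'): parent n9 fail=8; on 'd' 8 → fail=9;  out ∅∪∅=∅
  n14('cad'): parent n13 fail=0; on 'd' 0 → fail=8;  out ∅∪∅=∅
  n17('eae'): parent n16 fail=0; on 'e' 0 → fail=1;  out ∅∪∅=∅
  n22('ceb'): parent n21 fail=1; on 'b' 1→0 → fail=0;  out ∅∪∅=∅
  n4('ecbb'): parent n3 fail=0; on 'b' 0 → fail=0;  out ∅∪∅=∅
  n11('dddc'): parent n10 fail=9; on 'c' 9→8→0 → fail=7;  out ∅∪{1}={1}
  n15('cadb'): parent n14 fail=8; on 'b' 8 → fail=25;  out {3}∪{6}={3,6}
  n18('eaed'): parent n17 fail=1; on 'd' 1→0 → fail=8;  out ∅∪∅=∅
  n23('cebd'): parent n22 fail=0; on 'd' 0 → fail=8;  out ∅∪∅=∅
  n5('ecbbe'): parent n4 fail=0; on 'e' 0 → fail=1;  out ∅∪∅=∅
  n12('dddcd'): parent n11 fail=7; on 'd' 7→0 → fail=8;  out {2}∪∅={2}
  n19('eaeda'): parent n18 fail=8; on 'a' 8→0 → fail=0;  out ∅∪∅=∅
  n24('cebdb'): parent n23 fail=8; on 'b' 8 → fail=25;  out {5}∪{6}={5,6}
  n6('ecbbee'): parent n5 fail=1; on 'e' 1→0 → fail=1;  out {0}∪∅={0}
  n20('eaedad'): parent n19 fail=0; on 'd' 0 → fail=8;  out {4}∪∅={4}

Scan:
[0] read 'b'  n0⇒n0
[1] read 'b'  n0⇒n0
[2] read 'c'  n0⇒n7  emit P1@[2:2]
[3] read 'e'  n7⇒n21
[4] read 'a'  n21⇒n16 ·f
[5] read 'e'  n16⇒n17
[6] read 'd'  n17⇒n18
[7] read 'a'  n18⇒n19
[8] read 'd'  n19⇒n20  emit P4@[3:8]
[9] read 'd'  n20⇒n9 ·f
[10] read 'c'  n9⇒n7 ·f  emit P1@[10:10]
[11] read 'c'  n7⇒n7 ·f  emit P1@[11:11]
[12] read 'a'  n7⇒n13
[13] read 'a'  n13⇒n0 ·f
[14] read 'c'  n0⇒n7  emit P1@[14:14]
[15] read 'c'  n7⇒n7 ·f  emit P1@[15:15]
[16] read 'e'  n7⇒n21
[17] read 'a'  n21⇒n16 ·f
[18] read 'e'  n16⇒n17
[19] read 'd'  n17⇒n18
[20] read 'a'  n18⇒n19
[21] read 'd'  n19⇒n20  emit P4@[16:21]
[22] read 'b'  n20⇒n25 ·f  emit P6@[21:22]
[23] read 'e'  n25⇒n1 ·f
[24] read 'a'  n1⇒n16
[25] read 'e'  n16⇒n17
[26] read 'd'  n17⇒n18
[27] read 'a'  n18⇒n19
[28] read 'd'  n19⇒n20  emit P4@[23:28]
[29] read 'b'  n20⇒n25 ·f  emit P6@[28:29]
[30] read 'd'  n25⇒n8 ·f
[31] read 'b'  n8⇒n25  emit P6@[30:31]
[32] read 'c'  n25⇒n7 ·f  emit P1@[32:32]
[33] read 'a'  n7⇒n13
[34] read 'e'  n13⇒n1 ·f
[35] read 'a'  n1⇒n16
[36] read 'e'  n16⇒n17
[37] read 'd'  n17⇒n18
[38] read 'a'  n18⇒n19
[39] read 'd'  n19⇒n20  emit P4@[34:39]
[40] read 'c'  n20⇒n7 ·f  emit P1@[40:40]
[41] read 'e'  n7⇒n21
[42] read 'b'  n21⇒n22
[43] read 'd'  n22⇒n23
[44] read 'b'  n23⇒n24  emit P5@[40:44],P6@[43:44]
[45] read 'c'  n24⇒n7 ·f  emit P1@[45:45]
[46] read 'a'  n7⇒n13
[47] read 'd'  n13⇒n14
[48] read 'b'  n14⇒n15  emit P3@[45:48],P6@[47:48]
[49] read 'e'  n15⇒n1 ·f
[50] read 'a'  n1⇒n16
[51] read 'a'  n16⇒n0 ·f
[52] read 'e'  n0⇒n1
[53] read 'a'  n1⇒n16
[54] read 'e'  n16⇒n17
[55] read 'd'  n17⇒n18
[56] read 'a'  n18⇒n19
[57] read 'd'  n19⇒n20  emit P4@[52:57]
[58] read 'e'  n20⇒n1 ·f
[59] read 'd'  n1⇒n8 ·f

All matches (sorted): [[2,1],[8,4],[10,1],[11,1],[14,1],[15,1],[21,4],[22,6],[28,4],[29,6],[31,6],[32,1],[39,4],[40,1],[44,5],[44,6],[45,1],[48,3],[48,6],[57,4]]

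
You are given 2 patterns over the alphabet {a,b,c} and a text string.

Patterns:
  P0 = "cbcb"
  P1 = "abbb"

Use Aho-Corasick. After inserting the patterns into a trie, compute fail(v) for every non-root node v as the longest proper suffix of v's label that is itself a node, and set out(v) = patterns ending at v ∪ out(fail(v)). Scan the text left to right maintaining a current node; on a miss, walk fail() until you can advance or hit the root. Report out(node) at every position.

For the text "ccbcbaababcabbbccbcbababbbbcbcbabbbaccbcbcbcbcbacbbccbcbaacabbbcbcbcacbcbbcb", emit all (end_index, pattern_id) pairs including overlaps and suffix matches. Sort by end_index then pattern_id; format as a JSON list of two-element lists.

Build automaton:
Trie (insert patterns):
  0='ε' goto a→5 c→1
  1='c' goto b→2
  2='cb' goto c→3
  3='cbc' goto b→4
  4='cbcb' goto ·  [P0 ends]
  5='a' goto b→6
  6='ab' goto b→7
  7='abb' goto b→8
  8='abbb' goto ·  [P1 ends]

Failure links (BFS by depth):
  fail(1) 'c': from fail(0)=0 chase 'c': 0 ⇒ 0;  out=∅∪out(0)=∅
  fail(5) 'a': from fail(0)=0 chase 'a': 0 ⇒ 0;  out=∅∪out(0)=∅
  fail(2) 'cb': from fail(1)=0 chase 'b': 0 ⇒ 0;  out=∅∪out(0)=∅
  fail(6) 'ab': from fail(5)=0 chase 'b': 0 ⇒ 0;  out=∅∪out(0)=∅
  fail(3) 'cbc': from fail(2)=0 chase 'c': 0 ⇒ 1;  out=∅∪out(1)=∅
  fail(7) 'abb': from fail(6)=0 chase 'b': 0 ⇒ 0;  out=∅∪out(0)=∅
  fail(4) 'cbcb': from fail(3)=1 chase 'b': 1 ⇒ 2;  out={0}∪out(2)={0}
  fail(8) 'abbb': from fail(7)=0 chase 'b': 0 ⇒ 0;  out={1}∪out(0)={1}

Text stream:
pos 0 'c': at 1
pos 1 'c': at 1 (fail-walked)
pos 2 'b': at 2
pos 3 'c': at 3
pos 4 'b': at 4  emit P0@[1:4]
pos 5 'a': at 5 (fail-walked)
pos 6 'a': at 5 (fail-walked)
pos 7 'b': at 6
pos 8 'a': at 5 (fail-walked)
pos 9 'b': at 6
pos 10 'c': at 1 (fail-walked)
pos 11 'a': at 5 (fail-walked)
pos 12 'b': at 6
pos 13 'b': at 7
pos 14 'b': at 8  emit P1@[11:14]
pos 15 'c': at 1 (fail-walked)
pos 16 'c': at 1 (fail-walked)
pos 17 'b': at 2
pos 18 'c': at 3
pos 19 'b': at 4  emit P0@[16:19]
pos 20 'a': at 5 (fail-walked)
pos 21 'b': at 6
pos 22 'a': at 5 (fail-walked)
pos 23 'b': at 6
pos 24 'b': at 7
pos 25 'b': at 8  emit P1@[22:25]
pos 26 'b': at 0 (fail-walked)
pos 27 'c': at 1
pos 28 'b': at 2
pos 29 'c': at 3
pos 30 'b': at 4  emit P0@[27:30]
pos 31 'a': at 5 (fail-walked)
pos 32 'b': at 6
pos 33 'b': at 7
pos 34 'b': at 8  emit P1@[31:34]
pos 35 'a': at 5 (fail-walked)
pos 36 'c': at 1 (fail-walked)
pos 37 'c': at 1 (fail-walked)
pos 38 'b': at 2
pos 39 'c': at 3
pos 40 'b': at 4  emit P0@[37:40]
pos 41 'c': at 3 (fail-walked)
pos 42 'b': at 4  emit P0@[39:42]
pos 43 'c': at 3 (fail-walked)
pos 44 'b': at 4  emit P0@[41:44]
pos 45 'c': at 3 (fail-walked)
pos 46 'b': at 4  emit P0@[43:46]
pos 47 'a': at 5 (fail-walked)
pos 48 'c': at 1 (fail-walked)
pos 49 'b': at 2
pos 50 'b': at 0 (fail-walked)
pos 51 'c': at 1
pos 52 'c': at 1 (fail-walked)
pos 53 'b': at 2
pos 54 'c': at 3
pos 55 'b': at 4  emit P0@[52:55]
pos 56 'a': at 5 (fail-walked)
pos 57 'a': at 5 (fail-walked)
pos 58 'c': at 1 (fail-walked)
pos 59 'a': at 5 (fail-walked)
pos 60 'b': at 6
pos 61 'b': at 7
pos 62 'b': at 8  emit P1@[59:62]
pos 63 'c': at 1 (fail-walked)
pos 64 'b': at 2
pos 65 'c': at 3
pos 66 'b': at 4  emit P0@[63:66]
pos 67 'c': at 3 (fail-walked)
pos 68 'a': at 5 (fail-walked)
pos 69 'c': at 1 (fail-walked)
pos 70 'b': at 2
pos 71 'c': at 3
pos 72 'b': at 4  emit P0@[69:72]
pos 73 'b': at 0 (fail-walked)
pos 74 'c': at 1
pos 75 'b': at 2

Result: [[4,0],[14,1],[19,0],[25,1],[30,0],[34,1],[40,0],[42,0],[44,0],[46,0],[55,0],[62,1],[66,0],[72,0]]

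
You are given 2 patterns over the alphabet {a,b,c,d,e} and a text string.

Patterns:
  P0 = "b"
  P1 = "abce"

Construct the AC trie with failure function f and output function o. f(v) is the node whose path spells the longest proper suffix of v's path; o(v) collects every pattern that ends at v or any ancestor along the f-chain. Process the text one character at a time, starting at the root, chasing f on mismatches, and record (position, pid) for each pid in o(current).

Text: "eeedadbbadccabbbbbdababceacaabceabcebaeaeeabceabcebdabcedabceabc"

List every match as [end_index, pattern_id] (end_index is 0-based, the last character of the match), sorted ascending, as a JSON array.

Construct AC machine:
Trie nodes:
  0='ε' goto a→2 b→1
  1='b' goto ·  ←P0
  2='a' goto b→3
  3='ab' goto c→4
  4='abc' goto e→5
  5='abce' goto ·  ←P1

BFS fail/out derivation:
  n1('b'): parent n0 fail=0; on 'b' 0 → fail=0;  out {0}∪∅={0}
  n2('a'): parent n0 fail=0; on 'a' 0 → fail=0;  out ∅∪∅=∅
  n3('ab'): parent n2 fail=0; on 'b' 0 → fail=1;  out ∅∪{0}={0}
  n4('abc'): parent n3 fail=1; on 'c' 1→0 → fail=0;  out ∅∪∅=∅
  n5('abce'): parent n4 fail=0; on 'e' 0 → fail=0;  out {1}∪∅={1}

Run:
pos 0 'e': at 0
pos 1 'e': at 0
pos 2 'e': at 0
pos 3 'd': at 0
pos 4 'a': at 2
pos 5 'd': at 0 (via fail)
pos 6 'b': at 1  → match P0@[6:6]
pos 7 'b': at 1 (via fail)  → match P0@[7:7]
pos 8 'a': at 2 (via fail)
pos 9 'd': at 0 (via fail)
pos 10 'c': at 0
pos 11 'c': at 0
pos 12 'a': at 2
pos 13 'b': at 3  → match P0@[13:13]
pos 14 'b': at 1 (via fail)  → match P0@[14:14]
pos 15 'b': at 1 (via fail)  → match P0@[15:15]
pos 16 'b': at 1 (via fail)  → match P0@[16:16]
pos 17 'b': at 1 (via fail)  → match P0@[17:17]
pos 18 'd': at 0 (via fail)
pos 19 'a': at 2
pos 20 'b': at 3  → match P0@[20:20]
pos 21 'a': at 2 (via fail)
pos 22 'b': at 3  → match P0@[22:22]
pos 23 'c': at 4
pos 24 'e': at 5  → match P1@[21:24]
pos 25 'a': at 2 (via fail)
pos 26 'c': at 0 (via fail)
pos 27 'a': at 2
pos 28 'a': at 2 (via fail)
pos 29 'b': at 3  → match P0@[29:29]
pos 30 'c': at 4
pos 31 'e': at 5  → match P1@[28:31]
pos 32 'a': at 2 (via fail)
pos 33 'b': at 3  → match P0@[33:33]
pos 34 'c': at 4
pos 35 'e': at 5  → match P1@[32:35]
pos 36 'b': at 1 (via fail)  → match P0@[36:36]
pos 37 'a': at 2 (via fail)
pos 38 'e': at 0 (via fail)
pos 39 'a': at 2
pos 40 'e': at 0 (via fail)
pos 41 'e': at 0
pos 42 'a': at 2
pos 43 'b': at 3  → match P0@[43:43]
pos 44 'c': at 4
pos 45 'e': at 5  → match P1@[42:45]
pos 46 'a': at 2 (via fail)
pos 47 'b': at 3  → match P0@[47:47]
pos 48 'c': at 4
pos 49 'e': at 5  → match P1@[46:49]
pos 50 'b': at 1 (via fail)  → match P0@[50:50]
pos 51 'd': at 0 (via fail)
pos 52 'a': at 2
pos 53 'b': at 3  → match P0@[53:53]
pos 54 'c': at 4
pos 55 'e': at 5  → match P1@[52:55]
pos 56 'd': at 0 (via fail)
pos 57 'a': at 2
pos 58 'b': at 3  → match P0@[58:58]
pos 59 'c': at 4
pos 60 'e': at 5  → match P1@[57:60]
pos 61 'a': at 2 (via fail)
pos 62 'b': at 3  → match P0@[62:62]
pos 63 'c': at 4

Matches: [[6,0],[7,0],[13,0],[14,0],[15,0],[16,0],[17,0],[20,0],[22,0],[24,1],[29,0],[31,1],[33,0],[35,1],[36,0],[43,0],[45,1],[47,0],[49,1],[50,0],[53,0],[55,1],[58,0],[60,1],[62,0]]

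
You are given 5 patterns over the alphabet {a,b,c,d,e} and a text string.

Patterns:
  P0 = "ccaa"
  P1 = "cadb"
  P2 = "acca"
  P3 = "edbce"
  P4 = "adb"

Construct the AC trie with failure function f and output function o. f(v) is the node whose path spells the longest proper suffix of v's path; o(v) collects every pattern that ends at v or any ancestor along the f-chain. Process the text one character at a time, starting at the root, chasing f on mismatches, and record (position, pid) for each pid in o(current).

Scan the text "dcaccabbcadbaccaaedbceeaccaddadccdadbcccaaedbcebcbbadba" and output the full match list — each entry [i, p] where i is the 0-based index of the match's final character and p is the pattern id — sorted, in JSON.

Construct AC machine:
Trie nodes:
  0='ε' goto a→8 c→1 e→12
  1='c' goto a→5 c→2
  2='cc' goto a→3
  3='cca' goto a→4
  4='ccaa' goto ·  [P0 ends]
  5='ca' goto d→6
  6='cad' goto b→7
  7='cadb' goto ·  [P1 ends]
  8='a' goto c→9 d→17
  9='ac' goto c→10
  10='acc' goto a→11
  11='acca' goto ·  [P2 ends]
  12='e' goto d→13
  13='ed' goto b→14
  14='edb' goto c→15
  15='edbc' goto e→16
  16='edbce' goto ·  [P3 ends]
  17='ad' goto b→18
  18='adb' goto ·  [P4 ends]

BFS fail/out derivation:
  n1('c'): parent n0 fail=0; on 'c' 0 → fail=0;  out ∅∪∅=∅
  n8('a'): parent n0 fail=0; on 'a' 0 → fail=0;  out ∅∪∅=∅
  n12('e'): parent n0 fail=0; on 'e' 0 → fail=0;  out ∅∪∅=∅
  n2('cc'): parent n1 fail=0; on 'c' 0 → fail=1;  out ∅∪∅=∅
  n5('ca'): parent n1 fail=0; on 'a' 0 → fail=8;  out ∅∪∅=∅
  n9('ac'): parent n8 fail=0; on 'c' 0 → fail=1;  out ∅∪∅=∅
  n13('ed'): parent n12 fail=0; on 'd' 0 → fail=0;  out ∅∪∅=∅
  n17('ad'): parent n8 fail=0; on 'd' 0 → fail=0;  out ∅∪∅=∅
  n3('cca'): parent n2 fail=1; on 'a' 1 → fail=5;  out ∅∪∅=∅
  n6('cad'): parent n5 fail=8; on 'd' 8 → fail=17;  out ∅∪∅=∅
  n10('acc'): parent n9 fail=1; on 'c' 1 → fail=2;  out ∅∪∅=∅
  n14('edb'): parent n13 fail=0; on 'b' 0 → fail=0;  out ∅∪∅=∅
  n18('adb'): parent n17 fail=0; on 'b' 0 → fail=0;  out {4}∪∅={4}
  n4('ccaa'): parent n3 fail=5; on 'a' 5→8→0 → fail=8;  out {0}∪∅={0}
  n7('cadb'): parent n6 fail=17; on 'b' 17 → fail=18;  out {1}∪{4}={1,4}
  n11('acca'): parent n10 fail=2; on 'a' 2 → fail=3;  out {2}∪∅={2}
  n15('edbc'): parent n14 fail=0; on 'c' 0 → fail=1;  out ∅∪∅=∅
  n16('edbce'): parent n15 fail=1; on 'e' 1→0 → fail=12;  out {3}∪∅={3}

Run:
i=0 'd': node 0→0
i=1 'c': node 0→1
i=2 'a': node 1→5
i=3 'c': node 5→9 (fail-walked)
i=4 'c': node 9→10
i=5 'a': node 10→11  → match P2@[2:5]
i=6 'b': node 11→0 (fail-walked)
i=7 'b': node 0→0
i=8 'c': node 0→1
i=9 'a': node 1→5
i=10 'd': node 5→6
i=11 'b': node 6→7  → match P1@[8:11],P4@[9:11]
i=12 'a': node 7→8 (fail-walked)
i=13 'c': node 8→9
i=14 'c': node 9→10
i=15 'a': node 10→11  → match P2@[12:15]
i=16 'a': node 11→4 (fail-walked)  → match P0@[13:16]
i=17 'e': node 4→12 (fail-walked)
i=18 'd': node 12→13
i=19 'b': node 13→14
i=20 'c': node 14→15
i=21 'e': node 15→16  → match P3@[17:21]
i=22 'e': node 16→12 (fail-walked)
i=23 'a': node 12→8 (fail-walked)
i=24 'c': node 8→9
i=25 'c': node 9→10
i=26 'a': node 10→11  → match P2@[23:26]
i=27 'd': node 11→6 (fail-walked)
i=28 'd': node 6→0 (fail-walked)
i=29 'a': node 0→8
i=30 'd': node 8→17
i=31 'c': node 17→1 (fail-walked)
i=32 'c': node 1→2
i=33 'd': node 2→0 (fail-walked)
i=34 'a': node 0→8
i=35 'd': node 8→17
i=36 'b': node 17→18  → match P4@[34:36]
i=37 'c': node 18→1 (fail-walked)
i=38 'c': node 1→2
i=39 'c': node 2→2 (fail-walked)
i=40 'a': node 2→3
i=41 'a': node 3→4  → match P0@[38:41]
i=42 'e': node 4→12 (fail-walked)
i=43 'd': node 12→13
i=44 'b': node 13→14
i=45 'c': node 14→15
i=46 'e': node 15→16  → match P3@[42:46]
i=47 'b': node 16→0 (fail-walked)
i=48 'c': node 0→1
i=49 'b': node 1→0 (fail-walked)
i=50 'b': node 0→0
i=51 'a': node 0→8
i=52 'd': node 8→17
i=53 'b': node 17→18  → match P4@[51:53]
i=54 'a': node 18→8 (fail-walked)

All matches (sorted): [[5,2],[11,1],[11,4],[15,2],[16,0],[21,3],[26,2],[36,4],[41,0],[46,3],[53,4]]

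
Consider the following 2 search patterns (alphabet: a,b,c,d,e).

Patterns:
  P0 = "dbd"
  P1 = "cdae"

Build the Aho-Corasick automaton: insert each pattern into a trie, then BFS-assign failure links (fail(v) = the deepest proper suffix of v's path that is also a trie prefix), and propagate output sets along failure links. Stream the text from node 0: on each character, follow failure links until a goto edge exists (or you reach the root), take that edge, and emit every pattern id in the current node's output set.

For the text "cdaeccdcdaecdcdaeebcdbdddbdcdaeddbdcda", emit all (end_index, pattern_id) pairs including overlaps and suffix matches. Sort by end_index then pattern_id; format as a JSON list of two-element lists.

Construct AC machine:
Trie (insert patterns):
  n0 'ε': c→4 d→1
  n1 'd': b→2
  n2 'db': d→3
  n3 'dbd': ·  [P0 ends]
  n4 'c': d→5
  n5 'cd': a→6
  n6 'cda': e→7
  n7 'cdae': ·  [P1 ends]

Failure links (BFS by depth):
  fail(1) 'd': from fail(0)=0 chase 'd': 0 ⇒ 0;  out=∅∪out(0)=∅
  fail(4) 'c': from fail(0)=0 chase 'c': 0 ⇒ 0;  out=∅∪out(0)=∅
  fail(2) 'db': from fail(1)=0 chase 'b': 0 ⇒ 0;  out=∅∪out(0)=∅
  fail(5) 'cd': from fail(4)=0 chase 'd': 0 ⇒ 1;  out=∅∪out(1)=∅
  fail(3) 'dbd': from fail(2)=0 chase 'd': 0 ⇒ 1;  out={0}∪out(1)={0}
  fail(6) 'cda': from fail(5)=1 chase 'a': 1→0 ⇒ 0;  out=∅∪out(0)=∅
  fail(7) 'cdae': from fail(6)=0 chase 'e': 0 ⇒ 0;  out={1}∪out(0)={1}

Run:
[0] read 'c'  n0⇒n4
[1] read 'd'  n4⇒n5
[2] read 'a'  n5⇒n6
[3] read 'e'  n6⇒n7  ** P1@[0:3]
[4] read 'c'  n7⇒n4 (fail-walked)
[5] read 'c'  n4⇒n4 (fail-walked)
[6] read 'd'  n4⇒n5
[7] read 'c'  n5⇒n4 (fail-walked)
[8] read 'd'  n4⇒n5
[9] read 'a'  n5⇒n6
[10] read 'e'  n6⇒n7  ** P1@[7:10]
[11] read 'c'  n7⇒n4 (fail-walked)
[12] read 'd'  n4⇒n5
[13] read 'c'  n5⇒n4 (fail-walked)
[14] read 'd'  n4⇒n5
[15] read 'a'  n5⇒n6
[16] read 'e'  n6⇒n7  ** P1@[13:16]
[17] read 'e'  n7⇒n0 (fail-walked)
[18] read 'b'  n0⇒n0
[19] read 'c'  n0⇒n4
[20] read 'd'  n4⇒n5
[21] read 'b'  n5⇒n2 (fail-walked)
[22] read 'd'  n2⇒n3  ** P0@[20:22]
[23] read 'd'  n3⇒n1 (fail-walked)
[24] read 'd'  n1⇒n1 (fail-walked)
[25] read 'b'  n1⇒n2
[26] read 'd'  n2⇒n3  ** P0@[24:26]
[27] read 'c'  n3⇒n4 (fail-walked)
[28] read 'd'  n4⇒n5
[29] read 'a'  n5⇒n6
[30] read 'e'  n6⇒n7  ** P1@[27:30]
[31] read 'd'  n7⇒n1 (fail-walked)
[32] read 'd'  n1⇒n1 (fail-walked)
[33] read 'b'  n1⇒n2
[34] read 'd'  n2⇒n3  ** P0@[32:34]
[35] read 'c'  n3⇒n4 (fail-walked)
[36] read 'd'  n4⇒n5
[37] read 'a'  n5⇒n6

Result: [[3,1],[10,1],[16,1],[22,0],[26,0],[30,1],[34,0]]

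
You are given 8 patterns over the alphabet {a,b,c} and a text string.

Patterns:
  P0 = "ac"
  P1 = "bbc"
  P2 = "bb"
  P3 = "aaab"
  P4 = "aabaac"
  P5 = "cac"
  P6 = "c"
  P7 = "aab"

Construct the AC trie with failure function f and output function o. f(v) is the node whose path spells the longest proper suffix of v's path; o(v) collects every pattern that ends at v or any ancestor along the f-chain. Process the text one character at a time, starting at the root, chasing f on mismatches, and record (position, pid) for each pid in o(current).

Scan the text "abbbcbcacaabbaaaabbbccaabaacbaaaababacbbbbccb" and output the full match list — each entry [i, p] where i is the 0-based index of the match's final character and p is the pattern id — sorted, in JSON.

Construct AC machine:
Trie nodes:
  0='ε' goto a→1 b→3 c→13
  1='a' goto a→6 c→2
  2='ac' goto ·  [P0 ends]
  3='b' goto b→4
  4='bb' goto c→5  [P2 ends]
  5='bbc' goto ·  [P1 ends]
  6='aa' goto a→7 b→9
  7='aaa' goto b→8
  8='aaab' goto ·  [P3 ends]
  9='aab' goto a→10  [P7 ends]
  10='aaba' goto a→11
  11='aabaa' goto c→12
  12='aabaac' goto ·  [P4 ends]
  13='c' goto a→14  [P6 ends]
  14='ca' goto c→15
  15='cac' goto ·  [P5 ends]

BFS fail/out derivation:
  n1('a'): parent n0 fail=0; on 'a' 0 → fail=0;  out ∅∪∅=∅
  n3('b'): parent n0 fail=0; on 'b' 0 → fail=0;  out ∅∪∅=∅
  n13('c'): parent n0 fail=0; on 'c' 0 → fail=0;  out {6}∪∅={6}
  n2('ac'): parent n1 fail=0; on 'c' 0 → fail=13;  out {0}∪{6}={0,6}
  n4('bb'): parent n3 fail=0; on 'b' 0 → fail=3;  out {2}∪∅={2}
  n6('aa'): parent n1 fail=0; on 'a' 0 → fail=1;  out ∅∪∅=∅
  n14('ca'): parent n13 fail=0; on 'a' 0 → fail=1;  out ∅∪∅=∅
  n5('bbc'): parent n4 fail=3; on 'c' 3→0 → fail=13;  out {1}∪{6}={1,6}
  n7('aaa'): parent n6 fail=1; on 'a' 1 → fail=6;  out ∅∪∅=∅
  n9('aab'): parent n6 fail=1; on 'b' 1→0 → fail=3;  out {7}∪∅={7}
  n15('cac'): parent n14 fail=1; on 'c' 1 → fail=2;  out {5}∪{0,6}={0,5,6}
  n8('aaab'): parent n7 fail=6; on 'b' 6 → fail=9;  out {3}∪{7}={3,7}
  n10('aaba'): parent n9 fail=3; on 'a' 3→0 → fail=1;  out ∅∪∅=∅
  n11('aabaa'): parent n10 fail=1; on 'a' 1 → fail=6;  out ∅∪∅=∅
  n12('aabaac'): parent n11 fail=6; on 'c' 6→1 → fail=2;  out {4}∪{0,6}={0,4,6}

Scan:
pos 0 'a': at 1
pos 1 'b': at 3 (fail-walked)
pos 2 'b': at 4  → match P2@[1:2]
pos 3 'b': at 4 (fail-walked)  → match P2@[2:3]
pos 4 'c': at 5  → match P1@[2:4],P6@[4:4]
pos 5 'b': at 3 (fail-walked)
pos 6 'c': at 13 (fail-walked)  → match P6@[6:6]
pos 7 'a': at 14
pos 8 'c': at 15  → match P0@[7:8],P5@[6:8],P6@[8:8]
pos 9 'a': at 14 (fail-walked)
pos 10 'a': at 6 (fail-walked)
pos 11 'b': at 9  → match P7@[9:11]
pos 12 'b': at 4 (fail-walked)  → match P2@[11:12]
pos 13 'a': at 1 (fail-walked)
pos 14 'a': at 6
pos 15 'a': at 7
pos 16 'a': at 7 (fail-walked)
pos 17 'b': at 8  → match P3@[14:17],P7@[15:17]
pos 18 'b': at 4 (fail-walked)  → match P2@[17:18]
pos 19 'b': at 4 (fail-walked)  → match P2@[18:19]
pos 20 'c': at 5  → match P1@[18:20],P6@[20:20]
pos 21 'c': at 13 (fail-walked)  → match P6@[21:21]
pos 22 'a': at 14
pos 23 'a': at 6 (fail-walked)
pos 24 'b': at 9  → match P7@[22:24]
pos 25 'a': at 10
pos 26 'a': at 11
pos 27 'c': at 12  → match P0@[26:27],P4@[22:27],P6@[27:27]
pos 28 'b': at 3 (fail-walked)
pos 29 'a': at 1 (fail-walked)
pos 30 'a': at 6
pos 31 'a': at 7
pos 32 'a': at 7 (fail-walked)
pos 33 'b': at 8  → match P3@[30:33],P7@[31:33]
pos 34 'a': at 10 (fail-walked)
pos 35 'b': at 3 (fail-walked)
pos 36 'a': at 1 (fail-walked)
pos 37 'c': at 2  → match P0@[36:37],P6@[37:37]
pos 38 'b': at 3 (fail-walked)
pos 39 'b': at 4  → match P2@[38:39]
pos 40 'b': at 4 (fail-walked)  → match P2@[39:40]
pos 41 'b': at 4 (fail-walked)  → match P2@[40:41]
pos 42 'c': at 5  → match P1@[40:42],P6@[42:42]
pos 43 'c': at 13 (fail-walked)  → match P6@[43:43]
pos 44 'b': at 3 (fail-walked)

Result: [[2,2],[3,2],[4,1],[4,6],[6,6],[8,0],[8,5],[8,6],[11,7],[12,2],[17,3],[17,7],[18,2],[19,2],[20,1],[20,6],[21,6],[24,7],[27,0],[27,4],[27,6],[33,3],[33,7],[37,0],[37,6],[39,2],[40,2],[41,2],[42,1],[42,6],[43,6]]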